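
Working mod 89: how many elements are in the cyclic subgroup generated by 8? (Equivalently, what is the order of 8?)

The order of 8 must divide p − 1 = 88 = 2^3 · 11.
Divisors: 1, 2, 4, 8, 11, 22, 44, 88.
Check each in increasing order: 8^1 ≡ 8;  8^2 ≡ 64;  8^4 ≡ 2;  8^8 ≡ 4;  8^11 ≡ 1.
Smallest exponent giving 1 is 11.

11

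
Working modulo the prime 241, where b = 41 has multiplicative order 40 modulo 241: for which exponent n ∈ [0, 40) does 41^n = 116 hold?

Successive powers of 41 modulo 241:
  41^0=1  41^1=41  41^2=235  41^3=236  41^4=36  41^5=30
  41^6=25  41^7=61  41^8=91  41^9=116
So 41^9 ≡ 116 (mod 241), giving n = 9.

9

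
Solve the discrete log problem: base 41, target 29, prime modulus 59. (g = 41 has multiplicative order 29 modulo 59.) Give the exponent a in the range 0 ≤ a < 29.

2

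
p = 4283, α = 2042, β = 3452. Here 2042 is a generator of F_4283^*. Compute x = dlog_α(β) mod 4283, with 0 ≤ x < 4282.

3890

Baby-step giant-step with m = ceil(sqrt(4282)) = 66.
Baby table (2042^j mod 4283 for j=0..65):
  0:1  1:2042  2:2405  3:2692  4:1975  5:2647  6:28  7:1497
  8:3095  9:2565  10:3904  11:1305  12:784  13:3369  14:1000  15:3292
  16:2237  17:2276  18:537  19:106  20:2302  21:2233  22:2674  23:3766
  24:2187  25:2968  26:211  27:2562  28:2061  29:2656  30:1274  31:1727
  32:1625  33:3208  34:2029  35:1557  36:1408  37:1243  38:2670  39:4164
  40:1133  41:766  42:877  43:540  44:1949  45:951  46:1743  47:33
  48:3141  49:2271  50:3176  51:930  52:1691  53:924  54:2288  55:3626
  56:3268  57:342  58:235  59:174  60:4102  61:3019  62:1561  63:1010
  64:2297  65:589
Giant step factor: 2042^(-66) ≡ 993 (mod 4283).
Scan 3452·993^i mod 4283 for i = 0, 1, …:
  i=0: 3452   i=1: 1436   i=2: 3992   i=3: 2281
  i=4: 3609   i=5: 3149   i=6: 367   i=7: 376
  i=8: 747   i=9: 812     …   i=57: 3836
  i=58: 1561
Match at i=58, j=62: x = 58·66 + 62 = 3890.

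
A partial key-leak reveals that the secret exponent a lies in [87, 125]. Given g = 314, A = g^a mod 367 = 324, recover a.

118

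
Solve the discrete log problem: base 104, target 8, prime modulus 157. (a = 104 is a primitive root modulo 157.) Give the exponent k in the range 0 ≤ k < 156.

27

Baby-step giant-step with m = ceil(sqrt(156)) = 13.
Baby table (104^j mod 157 for j=0..12):
  0:1  1:104  2:140  3:116  4:132  5:69  6:111  7:83
  8:154  9:2  10:51  11:123  12:75
Giant step factor: 104^(-13) ≡ 135 (mod 157).
Scan 8·135^i mod 157 for i = 0, 1, …:
  i=0: 8   i=1: 138   i=2: 104
Match at i=2, j=1: k = 2·13 + 1 = 27.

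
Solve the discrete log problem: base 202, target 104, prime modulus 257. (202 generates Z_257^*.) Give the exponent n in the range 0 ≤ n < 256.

Baby-step giant-step with m = ceil(sqrt(256)) = 16.
Baby table (202^j mod 257 for j=0..15):
  0:1  1:202  2:198  3:161  4:140  5:10  6:221  7:181
  8:68  9:115  10:100  11:154  12:11  13:166  14:122  15:229
Giant step factor: 202^(-16) ≡ 128 (mod 257).
Scan 104·128^i mod 257 for i = 0, 1, …:
  i=0: 104   i=1: 205   i=2: 26   i=3: 244
  i=4: 135   i=5: 61   i=6: 98   i=7: 208
  i=8: 153   i=9: 52   i=10: 231   i=11: 13
  i=12: 122
Match at i=12, j=14: n = 12·16 + 14 = 206.

206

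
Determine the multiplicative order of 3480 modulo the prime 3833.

The order of 3480 must divide p − 1 = 3832 = 2^3 · 479.
Divisors: 1, 2, 4, 8, 479, 958, 1916, 3832.
Check each in increasing order: 3480^1 ≡ 3480;  3480^2 ≡ 1953;  3480^4 ≡ 374;  3480^8 ≡ 1888;  3480^479 ≡ 361;  3480^958 ≡ 3832;  3480^1916 ≡ 1.
Smallest exponent giving 1 is 1916.

1916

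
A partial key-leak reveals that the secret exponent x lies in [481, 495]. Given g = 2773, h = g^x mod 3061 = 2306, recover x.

491

Compute 2773^481 mod 3061 = 1056, then multiply by 2773 repeatedly:
  2773^481=1056  2773^482=1972  2773^483=1410  2773^484=1033  2773^485=2474
  2773^486=701  2773^487=138  2773^488=49  2773^489=1193  2773^490=2309
  2773^491=2306
Found 2306 at exponent 491.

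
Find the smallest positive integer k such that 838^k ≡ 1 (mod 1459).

729

The order of 838 must divide p − 1 = 1458 = 2 · 3^6.
Divisors: 1, 2, 3, 6, 9, 18, 27, 54, 81, 162, 243, 486, 729, 1458.
Check each in increasing order: 838^1 ≡ 838;  838^2 ≡ 465;  838^3 ≡ 117;  838^6 ≡ 558;  838^9 ≡ 1090;  838^18 ≡ 474;  838^27 ≡ 174;  838^54 ≡ 1096;  838^81 ≡ 1034;  838^162 ≡ 1168;  838^243 ≡ 1119;  838^486 ≡ 339;  838^729 ≡ 1.
Smallest exponent giving 1 is 729.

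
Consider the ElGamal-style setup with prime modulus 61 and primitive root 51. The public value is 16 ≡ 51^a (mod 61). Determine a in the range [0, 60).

8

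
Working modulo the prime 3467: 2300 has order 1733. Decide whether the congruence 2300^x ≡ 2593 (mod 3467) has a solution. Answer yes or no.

no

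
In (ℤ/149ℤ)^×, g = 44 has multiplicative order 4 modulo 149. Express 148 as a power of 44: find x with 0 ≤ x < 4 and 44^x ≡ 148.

Successive powers of 44 modulo 149:
  44^0=1  44^1=44  44^2=148
So 44^2 ≡ 148 (mod 149), giving x = 2.

2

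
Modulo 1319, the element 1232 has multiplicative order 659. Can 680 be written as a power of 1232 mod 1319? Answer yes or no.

no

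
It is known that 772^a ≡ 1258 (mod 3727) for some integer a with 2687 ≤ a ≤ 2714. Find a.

2688

Compute 772^2687 mod 3727 = 3410, then multiply by 772 repeatedly:
  772^2687=3410  772^2688=1258
Found 1258 at exponent 2688.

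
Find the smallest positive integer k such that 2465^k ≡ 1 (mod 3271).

3270

The order of 2465 must divide p − 1 = 3270 = 2 · 3 · 5 · 109.
Divisors: 1, 2, 3, 5, 6, 10, 15, 30, 109, 218, 327, 545, 654, 1090, 1635, 3270.
Check each in increasing order: 2465^1 ≡ 2465;  2465^2 ≡ 1978;  2465^3 ≡ 1980;  2465^5 ≡ 1053;  2465^6 ≡ 1742;  2465^10 ≡ 3211;  2465^15 ≡ 2240;  2465^30 ≡ 3157;  2465^109 ≡ 2861;  2465^218 ≡ 1279;  2465^327 ≡ 2241;  2465^545 ≡ 843;  2465^654 ≡ 1096;  2465^1090 ≡ 842;  2465^1635 ≡ 3270;  2465^3270 ≡ 1.
Smallest exponent giving 1 is 3270.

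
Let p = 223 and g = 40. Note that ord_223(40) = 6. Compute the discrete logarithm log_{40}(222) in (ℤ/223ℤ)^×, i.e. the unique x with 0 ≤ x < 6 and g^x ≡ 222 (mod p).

3

Successive powers of 40 modulo 223:
  40^0=1  40^1=40  40^2=39  40^3=222
So 40^3 ≡ 222 (mod 223), giving x = 3.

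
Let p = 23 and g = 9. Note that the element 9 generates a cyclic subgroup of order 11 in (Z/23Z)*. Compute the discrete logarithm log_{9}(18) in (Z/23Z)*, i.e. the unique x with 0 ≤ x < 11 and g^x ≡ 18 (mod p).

10

Successive powers of 9 modulo 23:
  9^0=1  9^1=9  9^2=12  9^3=16  9^4=6  9^5=8
  9^6=3  9^7=4  9^8=13  9^9=2  9^10=18
So 9^10 ≡ 18 (mod 23), giving x = 10.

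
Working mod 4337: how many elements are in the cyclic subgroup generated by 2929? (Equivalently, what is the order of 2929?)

2168

The order of 2929 must divide p − 1 = 4336 = 2^4 · 271.
Divisors: 1, 2, 4, 8, 16, 271, 542, 1084, 2168, 4336.
Check each in increasing order: 2929^1 ≡ 2929;  2929^2 ≡ 455;  2929^4 ≡ 3186;  2929^8 ≡ 2016;  2929^16 ≡ 487;  2929^271 ≡ 3560;  2929^542 ≡ 886;  2929^1084 ≡ 4336;  2929^2168 ≡ 1.
Smallest exponent giving 1 is 2168.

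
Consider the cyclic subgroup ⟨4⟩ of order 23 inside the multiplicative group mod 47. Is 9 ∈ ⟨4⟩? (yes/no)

yes

⟨4⟩ has order 23; its elements mod 47 are {1, 2, 3, 4, 6, 7, 8, 9, 12, 14, 16, 17, 18, 21, 24, 25, 27, 28, 32, 34, 36, 37, 42}.
9 is in this set.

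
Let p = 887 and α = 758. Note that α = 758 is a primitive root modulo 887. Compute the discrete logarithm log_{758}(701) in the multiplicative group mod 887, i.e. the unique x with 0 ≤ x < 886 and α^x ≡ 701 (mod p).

306

Baby-step giant-step with m = ceil(sqrt(886)) = 30.
Baby table (758^j mod 887 for j=0..29):
  0:1  1:758  2:675  3:738  4:594  5:543  6:26  7:194
  8:697  9:561  10:365  11:813  12:676  13:609  14:382  15:394
  16:620  17:737  18:723  19:755  20:175  21:487  22:154  23:535
  24:171  25:116  26:115  27:244  28:456  29:605
Giant step factor: 758^(-30) ≡ 242 (mod 887).
Scan 701·242^i mod 887 for i = 0, 1, …:
  i=0: 701   i=1: 225   i=2: 343   i=3: 515
  i=4: 450   i=5: 686   i=6: 143   i=7: 13
  i=8: 485   i=9: 286   i=10: 26
Match at i=10, j=6: x = 10·30 + 6 = 306.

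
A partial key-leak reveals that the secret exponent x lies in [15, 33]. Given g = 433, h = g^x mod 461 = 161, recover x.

29

Compute 433^15 mod 461 = 32, then multiply by 433 repeatedly:
  433^15=32  433^16=26  433^17=194  433^18=100  433^19=427
  433^20=30  433^21=82  433^22=9  433^23=209  433^24=141
  433^25=201  433^26=365  433^27=383  433^28=340  433^29=161
Found 161 at exponent 29.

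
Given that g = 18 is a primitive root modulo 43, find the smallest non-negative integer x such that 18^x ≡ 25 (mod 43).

Successive powers of 18 modulo 43:
  18^0=1  18^1=18  18^2=23  18^3=27  18^4=13  18^5=19
  18^6=41  18^7=7  18^8=40  18^9=32  18^10=17  18^11=5
  18^12=4  18^13=29  18^14=6  18^15=22  18^16=9  18^17=33
  18^18=35  18^19=28  18^20=31  18^21=42  18^22=25
So 18^22 ≡ 25 (mod 43), giving x = 22.

22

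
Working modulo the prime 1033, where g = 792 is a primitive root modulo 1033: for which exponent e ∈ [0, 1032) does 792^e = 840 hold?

Baby-step giant-step with m = ceil(sqrt(1032)) = 33.
Baby table (792^j mod 1033 for j=0..32):
  0:1  1:792  2:233  3:662  4:573  5:329  6:252  7:215
  8:868  9:511  10:809  11:268  12:491  13:464  14:773  15:680
  16:367  17:391  18:805  19:199  20:592  21:915  22:547  23:397
  24:392  25:564  26:432  27:221  28:455  29:876  30:649  31:607
  32:399
Giant step factor: 792^(-33) ≡ 769 (mod 1033).
Scan 840·769^i mod 1033 for i = 0, 1, …:
  i=0: 840   i=1: 335   i=2: 398   i=3: 294
  i=4: 892   i=5: 36   i=6: 826   i=7: 932
  i=8: 839   i=9: 599     …   i=28: 229
  i=29: 491
Match at i=29, j=12: e = 29·33 + 12 = 969.

969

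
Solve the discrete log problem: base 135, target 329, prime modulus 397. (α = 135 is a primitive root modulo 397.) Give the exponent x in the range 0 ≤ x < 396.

Baby-step giant-step with m = ceil(sqrt(396)) = 20.
Baby table (135^j mod 397 for j=0..19):
  0:1  1:135  2:360  3:166  4:178  5:210  6:163  7:170
  8:321  9:62  10:33  11:88  12:367  13:317  14:316  15:181
  16:218  17:52  18:271  19:61
Giant step factor: 135^(-20) ≡ 144 (mod 397).
Scan 329·144^i mod 397 for i = 0, 1, …:
  i=0: 329   i=1: 133   i=2: 96   i=3: 326
  i=4: 98   i=5: 217   i=6: 282   i=7: 114
  i=8: 139   i=9: 166
Match at i=9, j=3: x = 9·20 + 3 = 183.

183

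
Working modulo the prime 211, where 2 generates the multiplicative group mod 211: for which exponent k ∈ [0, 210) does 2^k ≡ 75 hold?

97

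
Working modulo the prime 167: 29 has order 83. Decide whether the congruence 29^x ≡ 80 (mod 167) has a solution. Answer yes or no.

no

80 ∈ ⟨29⟩ iff 80^83 ≡ 1 (mod 167), since |⟨29⟩| = 83.
80^83 mod 167 = 166.
Since 166 ≠ 1, 80 does not lie in the subgroup.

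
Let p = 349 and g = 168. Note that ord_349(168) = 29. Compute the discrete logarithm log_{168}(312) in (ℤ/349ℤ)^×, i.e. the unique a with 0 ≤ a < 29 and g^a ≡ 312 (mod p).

14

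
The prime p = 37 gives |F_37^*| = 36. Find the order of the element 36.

The order of 36 must divide p − 1 = 36 = 2^2 · 3^2.
Divisors: 1, 2, 3, 4, 6, 9, 12, 18, 36.
Check each in increasing order: 36^1 ≡ 36;  36^2 ≡ 1.
Smallest exponent giving 1 is 2.

2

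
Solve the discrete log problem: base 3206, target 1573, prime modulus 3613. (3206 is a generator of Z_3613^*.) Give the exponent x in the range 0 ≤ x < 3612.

1232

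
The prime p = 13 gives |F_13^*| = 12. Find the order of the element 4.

6

The order of 4 must divide p − 1 = 12 = 2^2 · 3.
Divisors: 1, 2, 3, 4, 6, 12.
Check each in increasing order: 4^1 ≡ 4;  4^2 ≡ 3;  4^3 ≡ 12;  4^4 ≡ 9;  4^6 ≡ 1.
Smallest exponent giving 1 is 6.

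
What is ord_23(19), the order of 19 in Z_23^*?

The order of 19 must divide p − 1 = 22 = 2 · 11.
Divisors: 1, 2, 11, 22.
Check each in increasing order: 19^1 ≡ 19;  19^2 ≡ 16;  19^11 ≡ 22;  19^22 ≡ 1.
Smallest exponent giving 1 is 22.

22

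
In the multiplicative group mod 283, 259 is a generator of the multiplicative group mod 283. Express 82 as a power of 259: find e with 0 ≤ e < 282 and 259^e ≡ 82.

Baby-step giant-step with m = ceil(sqrt(282)) = 17.
Baby table (259^j mod 283 for j=0..16):
  0:1  1:259  2:10  3:43  4:100  5:147  6:151  7:55
  8:95  9:267  10:101  11:123  12:161  13:98  14:195  15:131
  16:252
Giant step factor: 259^(-17) ≡ 221 (mod 283).
Scan 82·221^i mod 283 for i = 0, 1, …:
  i=0: 82   i=1: 10
Match at i=1, j=2: e = 1·17 + 2 = 19.

19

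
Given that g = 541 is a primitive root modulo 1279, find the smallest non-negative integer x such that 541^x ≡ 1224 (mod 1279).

1028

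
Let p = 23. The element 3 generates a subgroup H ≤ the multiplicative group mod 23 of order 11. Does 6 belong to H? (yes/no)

yes

6 ∈ ⟨3⟩ iff 6^11 ≡ 1 (mod 23), since |⟨3⟩| = 11.
6^11 mod 23 = 1.
Since 1 = 1, 6 lies in the subgroup.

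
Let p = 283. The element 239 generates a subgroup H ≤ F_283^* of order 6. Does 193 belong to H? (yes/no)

no

⟨239⟩ has order 6; its elements mod 283 are {1, 44, 45, 238, 239, 282}.
193 is not in this set.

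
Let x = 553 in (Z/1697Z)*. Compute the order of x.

1696

The order of 553 must divide p − 1 = 1696 = 2^5 · 53.
Divisors: 1, 2, 4, 8, 16, 32, 53, 106, 212, 424, 848, 1696.
Check each in increasing order: 553^1 ≡ 553;  553^2 ≡ 349;  553^4 ≡ 1314;  553^8 ≡ 747;  553^16 ≡ 1393;  553^32 ≡ 778;  553^53 ≡ 283;  553^106 ≡ 330;  553^212 ≡ 292;  553^424 ≡ 414;  553^848 ≡ 1696;  553^1696 ≡ 1.
Smallest exponent giving 1 is 1696.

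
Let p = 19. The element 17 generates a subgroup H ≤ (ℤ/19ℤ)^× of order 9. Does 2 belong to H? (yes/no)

no

2 ∈ ⟨17⟩ iff 2^9 ≡ 1 (mod 19), since |⟨17⟩| = 9.
2^9 mod 19 = 18.
Since 18 ≠ 1, 2 does not lie in the subgroup.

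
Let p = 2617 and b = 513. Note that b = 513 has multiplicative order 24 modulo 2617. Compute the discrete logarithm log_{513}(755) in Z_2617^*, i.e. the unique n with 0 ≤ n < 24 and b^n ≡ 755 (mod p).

Successive powers of 513 modulo 2617:
  513^0=1  513^1=513  513^2=1469  513^3=2518  513^4=1553  513^5=1121
  513^6=1950  513^7=656  513^8=1552  513^9=608  513^10=481  513^11=755
So 513^11 ≡ 755 (mod 2617), giving n = 11.

11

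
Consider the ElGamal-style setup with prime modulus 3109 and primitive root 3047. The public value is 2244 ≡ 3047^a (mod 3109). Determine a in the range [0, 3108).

2379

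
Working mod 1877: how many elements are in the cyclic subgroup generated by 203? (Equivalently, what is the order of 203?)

The order of 203 must divide p − 1 = 1876 = 2^2 · 7 · 67.
Divisors: 1, 2, 4, 7, 14, 28, 67, 134, 268, 469, 938, 1876.
Check each in increasing order: 203^1 ≡ 203;  203^2 ≡ 1792;  203^4 ≡ 1594;  203^7 ≡ 1088;  203^14 ≡ 1234;  203^28 ≡ 509;  203^67 ≡ 1451;  203^134 ≡ 1284;  203^268 ≡ 650;  203^469 ≡ 1740;  203^938 ≡ 1876;  203^1876 ≡ 1.
Smallest exponent giving 1 is 1876.

1876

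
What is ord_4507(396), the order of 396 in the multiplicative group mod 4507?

2253

The order of 396 must divide p − 1 = 4506 = 2 · 3 · 751.
Divisors: 1, 2, 3, 6, 751, 1502, 2253, 4506.
Check each in increasing order: 396^1 ≡ 396;  396^2 ≡ 3578;  396^3 ≡ 1690;  396^6 ≡ 3169;  396^751 ≡ 791;  396^1502 ≡ 3715;  396^2253 ≡ 1.
Smallest exponent giving 1 is 2253.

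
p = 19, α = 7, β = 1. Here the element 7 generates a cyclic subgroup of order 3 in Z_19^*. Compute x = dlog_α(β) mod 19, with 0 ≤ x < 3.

Successive powers of 7 modulo 19:
  7^0=1
So 7^0 ≡ 1 (mod 19), giving x = 0.

0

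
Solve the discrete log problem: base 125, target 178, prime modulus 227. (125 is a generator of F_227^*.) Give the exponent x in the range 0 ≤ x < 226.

47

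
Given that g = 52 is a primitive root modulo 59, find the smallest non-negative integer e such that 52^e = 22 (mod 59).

24

Successive powers of 52 modulo 59:
  52^0=1  52^1=52  52^2=49  52^3=11  52^4=41  52^5=8
  52^6=3  52^7=38  52^8=29  52^9=33  52^10=5  52^11=24
  52^12=9  52^13=55  52^14=28  52^15=40  52^16=15  52^17=13
  52^18=27  52^19=47  52^20=25  52^21=2  52^22=45  52^23=39
  52^24=22
So 52^24 ≡ 22 (mod 59), giving e = 24.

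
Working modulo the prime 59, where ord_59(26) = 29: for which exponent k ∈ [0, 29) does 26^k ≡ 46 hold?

18

Successive powers of 26 modulo 59:
  26^0=1  26^1=26  26^2=27  26^3=53  26^4=21  26^5=15
  26^6=36  26^7=51  26^8=28  26^9=20  26^10=48  26^11=9
  26^12=57  26^13=7  26^14=5  26^15=12  26^16=17  26^17=29
  26^18=46
So 26^18 ≡ 46 (mod 59), giving k = 18.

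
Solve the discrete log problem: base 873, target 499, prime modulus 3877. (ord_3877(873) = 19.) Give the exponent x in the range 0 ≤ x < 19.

Successive powers of 873 modulo 3877:
  873^0=1  873^1=873  873^2=2237  873^3=2770  873^4=2839  873^5=1044
  873^6=317  873^7=1474  873^8=3515  873^9=1888  873^10=499
So 873^10 ≡ 499 (mod 3877), giving x = 10.

10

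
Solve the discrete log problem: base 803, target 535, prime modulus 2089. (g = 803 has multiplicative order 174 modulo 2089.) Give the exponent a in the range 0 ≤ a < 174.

Baby-step giant-step with m = ceil(sqrt(174)) = 14.
Baby table (803^j mod 2089 for j=0..13):
  0:1  1:803  2:1397  3:2087  4:483  5:1384  6:4  7:1123
  8:1410  9:2081  10:1932  11:1358  12:16  13:314
Giant step factor: 803^(-14) ≡ 693 (mod 2089).
Scan 535·693^i mod 2089 for i = 0, 1, …:
  i=0: 535   i=1: 1002   i=2: 838   i=3: 2081
Match at i=3, j=9: a = 3·14 + 9 = 51.

51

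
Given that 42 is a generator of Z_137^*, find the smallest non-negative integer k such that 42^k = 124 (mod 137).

89

Baby-step giant-step with m = ceil(sqrt(136)) = 12.
Baby table (42^j mod 137 for j=0..11):
  0:1  1:42  2:120  3:108  4:15  5:82  6:19  7:113
  8:88  9:134  10:11  11:51
Giant step factor: 42^(-12) ≡ 63 (mod 137).
Scan 124·63^i mod 137 for i = 0, 1, …:
  i=0: 124   i=1: 3   i=2: 52   i=3: 125
  i=4: 66   i=5: 48   i=6: 10   i=7: 82
Match at i=7, j=5: k = 7·12 + 5 = 89.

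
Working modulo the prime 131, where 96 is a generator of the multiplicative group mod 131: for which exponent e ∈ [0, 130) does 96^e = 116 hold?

Baby-step giant-step with m = ceil(sqrt(130)) = 12.
Baby table (96^j mod 131 for j=0..11):
  0:1  1:96  2:46  3:93  4:20  5:86  6:3  7:26
  8:7  9:17  10:60  11:127
Giant step factor: 96^(-12) ≡ 102 (mod 131).
Scan 116·102^i mod 131 for i = 0, 1, …:
  i=0: 116   i=1: 42   i=2: 92   i=3: 83
  i=4: 82   i=5: 111   i=6: 56   i=7: 79
  i=8: 67   i=9: 22   i=10: 17
Match at i=10, j=9: e = 10·12 + 9 = 129.

129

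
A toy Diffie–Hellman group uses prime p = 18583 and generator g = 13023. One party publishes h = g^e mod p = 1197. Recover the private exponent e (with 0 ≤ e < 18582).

Baby-step giant-step with m = ceil(sqrt(18582)) = 137.
Baby table (13023^j mod 18583 for j=0..136):
  0:1  1:13023  2:10071  3:14402  4:17610  5:2227  6:12741  7:17019
  8:17579  9:7340  10:16451  11:16549  12:10576  13:12635  14:11723  15:9284
  16:4534  17:8091  18:3483  19:16589  20:11172  21:6649  22:11730  23:7530
  24:699  25:15990  26:15255  27:13595  28:7444  29:14284  30:4702  31:3161
  32:4358  33:1752  34:14955  35:9125  36:15173  37:4940  38:17857  39:4049
  40:10156  41:6377  42:244  43:18502  44:4368  45:1901  46:4167  47:4481
  48:5443  49:8627  50:15186  51:6992  52:116  53:5445  54:16090  55:16745
  56:17213  57:16753  58:9899  59:4406  60:13617  61:15205  62:12850  63:5635
  64:338  65:16186  66:3309  67:17713  68:5620  69:9406  70:13785  71:10275
  72:13725  73:9381  74:4121  75:79  76:6752  77:15123  78:4195  79:16048
  80:8686  81:3057  82:6525  83:13599  84:3787  85:17402  86:6561  87:17852
  88:13266  89:15550  90:8699  91:5109  92:7367  93:14995  94:9721  95:9187
  96:4947  97:16103  98:214  99:18055  100:18149  101:15833  102:14774  103:12003
  104:13456  105:18381  106:8140  107:9788  108:8327  109:10716  110:14721  111:9355
  112:17  113:16978  114:3960  115:3255  116:2042  117:693  118:12184  119:10578
  120:1515  121:13282  122:922  123:2588  124:12545  125:10382  126:13461  127:9164
  128:2746  129:7466  130:3462  131:3268  132:4094  133:1535  134:13580  135:16512
  136:11883
Giant step factor: 13023^(-137) ≡ 14208 (mod 18583).
Scan 1197·14208^i mod 18583 for i = 0, 1, …:
  i=0: 1197   i=1: 3531   i=2: 12931   i=3: 12110
  i=4: 17466   i=5: 18129   i=6: 16452   i=7: 13042
  i=8: 9643   i=9: 13868     …   i=114: 13336
  i=115: 5620
Match at i=115, j=68: e = 115·137 + 68 = 15823.

15823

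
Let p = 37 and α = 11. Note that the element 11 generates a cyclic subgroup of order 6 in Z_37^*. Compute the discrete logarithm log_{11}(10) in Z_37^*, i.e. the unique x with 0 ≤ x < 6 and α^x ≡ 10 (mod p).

Successive powers of 11 modulo 37:
  11^0=1  11^1=11  11^2=10
So 11^2 ≡ 10 (mod 37), giving x = 2.

2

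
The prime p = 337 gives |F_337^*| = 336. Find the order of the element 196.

84

The order of 196 must divide p − 1 = 336 = 2^4 · 3 · 7.
Divisors: 1, 2, 3, 4, 6, 7, 8, 12, 14, 16, 21, 24, 28, 42, 48, 56, 84, 112, 168, 336.
Check each in increasing order: 196^1 ≡ 196;  196^2 ≡ 335;  196^3 ≡ 282;  196^4 ≡ 4;  196^6 ≡ 329;  196^7 ≡ 117;  196^8 ≡ 16;  196^12 ≡ 64;  196^14 ≡ 209;  196^16 ≡ 256;  196^21 ≡ 189;  196^24 ≡ 52;  196^28 ≡ 208;  196^42 ≡ 336;  196^48 ≡ 8;  196^56 ≡ 128;  196^84 ≡ 1.
Smallest exponent giving 1 is 84.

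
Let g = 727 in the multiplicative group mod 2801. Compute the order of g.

The order of 727 must divide p − 1 = 2800 = 2^4 · 5^2 · 7.
Divisors: 1, 2, 4, 5, 7, 8, 10, 14, 16, 20, 25, 28, 35, 40, 50, 56, 70, 80, 100, 112, 140, 175, 200, 280, 350, 400, 560, 700, 1400, 2800.
Check each in increasing order: 727^1 ≡ 727;  727^2 ≡ 1941;  727^4 ≡ 136;  727^5 ≡ 837;  727^7 ≡ 37;  727^8 ≡ 1690;  727^10 ≡ 319;  727^14 ≡ 1369;  727^16 ≡ 1881;  727^20 ≡ 925;  727^25 ≡ 1149;  727^28 ≡ 292;  727^35 ≡ 2401;  727^40 ≡ 1320;  727^50 ≡ 930;  727^56 ≡ 1234;  727^70 ≡ 343;  727^80 ≡ 178;  727^100 ≡ 2192;  727^112 ≡ 1813;  727^140 ≡ 7;  727^175 ≡ 1.
Smallest exponent giving 1 is 175.

175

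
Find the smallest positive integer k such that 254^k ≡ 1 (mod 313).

312

The order of 254 must divide p − 1 = 312 = 2^3 · 3 · 13.
Divisors: 1, 2, 3, 4, 6, 8, 12, 13, 24, 26, 39, 52, 78, 104, 156, 312.
Check each in increasing order: 254^1 ≡ 254;  254^2 ≡ 38;  254^3 ≡ 262;  254^4 ≡ 192;  254^6 ≡ 97;  254^8 ≡ 243;  254^12 ≡ 19;  254^13 ≡ 131;  254^24 ≡ 48;  254^26 ≡ 259;  254^39 ≡ 125;  254^52 ≡ 99;  254^78 ≡ 288;  254^104 ≡ 98;  254^156 ≡ 312;  254^312 ≡ 1.
Smallest exponent giving 1 is 312.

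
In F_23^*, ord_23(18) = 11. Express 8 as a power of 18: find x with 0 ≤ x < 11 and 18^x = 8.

Successive powers of 18 modulo 23:
  18^0=1  18^1=18  18^2=2  18^3=13  18^4=4  18^5=3
  18^6=8
So 18^6 ≡ 8 (mod 23), giving x = 6.

6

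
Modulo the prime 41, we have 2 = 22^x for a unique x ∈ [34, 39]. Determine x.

Compute 22^34 mod 41 = 2, then multiply by 22 repeatedly:
  22^34=2
Found 2 at exponent 34.

34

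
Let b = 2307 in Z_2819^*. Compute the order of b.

1409

The order of 2307 must divide p − 1 = 2818 = 2 · 1409.
Divisors: 1, 2, 1409, 2818.
Check each in increasing order: 2307^1 ≡ 2307;  2307^2 ≡ 2796;  2307^1409 ≡ 1.
Smallest exponent giving 1 is 1409.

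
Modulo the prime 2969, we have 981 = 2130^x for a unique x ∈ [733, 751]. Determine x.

738

Compute 2130^733 mod 2969 = 936, then multiply by 2130 repeatedly:
  2130^733=936  2130^734=1481  2130^735=1452  2130^736=2031  2130^737=197
  2130^738=981
Found 981 at exponent 738.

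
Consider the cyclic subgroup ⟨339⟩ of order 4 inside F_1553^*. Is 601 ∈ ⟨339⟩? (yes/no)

601 ∈ ⟨339⟩ iff 601^4 ≡ 1 (mod 1553), since |⟨339⟩| = 4.
601^4 mod 1553 = 594.
Since 594 ≠ 1, 601 does not lie in the subgroup.

no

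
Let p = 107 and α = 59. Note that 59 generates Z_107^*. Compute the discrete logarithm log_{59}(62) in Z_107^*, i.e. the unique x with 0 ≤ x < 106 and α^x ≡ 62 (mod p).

72

Baby-step giant-step with m = ceil(sqrt(106)) = 11.
Baby table (59^j mod 107 for j=0..10):
  0:1  1:59  2:57  3:46  4:39  5:54  6:83  7:82
  8:23  9:73  10:27
Giant step factor: 59^(-11) ≡ 98 (mod 107).
Scan 62·98^i mod 107 for i = 0, 1, …:
  i=0: 62   i=1: 84   i=2: 100   i=3: 63
  i=4: 75   i=5: 74   i=6: 83
Match at i=6, j=6: x = 6·11 + 6 = 72.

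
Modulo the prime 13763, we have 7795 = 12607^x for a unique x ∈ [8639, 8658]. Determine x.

8639

Compute 12607^8639 mod 13763 = 7795, then multiply by 12607 repeatedly:
  12607^8639=7795
Found 7795 at exponent 8639.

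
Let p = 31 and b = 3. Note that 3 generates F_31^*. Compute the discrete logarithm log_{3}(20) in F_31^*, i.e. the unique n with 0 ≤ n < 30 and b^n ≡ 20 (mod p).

Successive powers of 3 modulo 31:
  3^0=1  3^1=3  3^2=9  3^3=27  3^4=19  3^5=26
  3^6=16  3^7=17  3^8=20
So 3^8 ≡ 20 (mod 31), giving n = 8.

8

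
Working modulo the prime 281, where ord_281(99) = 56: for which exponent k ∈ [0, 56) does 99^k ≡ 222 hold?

20

Successive powers of 99 modulo 281:
  99^0=1  99^1=99  99^2=247  99^3=6  99^4=32  99^5=77
  99^6=36  99^7=192  99^8=181  99^9=216  99^10=28  99^11=243
  99^12=172  99^13=168  99^14=53  99^15=189  99^16=165  99^17=37
  99^18=10  99^19=147  99^20=222
So 99^20 ≡ 222 (mod 281), giving k = 20.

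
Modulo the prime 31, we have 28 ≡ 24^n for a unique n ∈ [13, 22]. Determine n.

Compute 24^13 mod 31 = 12, then multiply by 24 repeatedly:
  24^13=12  24^14=9  24^15=30  24^16=7  24^17=13
  24^18=2  24^19=17  24^20=5  24^21=27  24^22=28
Found 28 at exponent 22.

22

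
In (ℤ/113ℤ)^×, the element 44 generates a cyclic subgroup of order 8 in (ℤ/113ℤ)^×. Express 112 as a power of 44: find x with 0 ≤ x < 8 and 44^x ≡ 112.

Successive powers of 44 modulo 113:
  44^0=1  44^1=44  44^2=15  44^3=95  44^4=112
So 44^4 ≡ 112 (mod 113), giving x = 4.

4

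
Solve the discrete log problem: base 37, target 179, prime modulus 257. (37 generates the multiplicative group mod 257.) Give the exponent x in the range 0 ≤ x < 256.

193

Baby-step giant-step with m = ceil(sqrt(256)) = 16.
Baby table (37^j mod 257 for j=0..15):
  0:1  1:37  2:84  3:24  4:117  5:217  6:62  7:238
  8:68  9:203  10:58  11:90  12:246  13:107  14:104  15:250
Giant step factor: 37^(-16) ≡ 128 (mod 257).
Scan 179·128^i mod 257 for i = 0, 1, …:
  i=0: 179   i=1: 39   i=2: 109   i=3: 74
  i=4: 220   i=5: 147   i=6: 55   i=7: 101
  i=8: 78   i=9: 218   i=10: 148   i=11: 183
  i=12: 37
Match at i=12, j=1: x = 12·16 + 1 = 193.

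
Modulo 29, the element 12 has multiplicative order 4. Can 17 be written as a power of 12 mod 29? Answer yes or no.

yes

⟨12⟩ has order 4; its elements mod 29 are {1, 12, 17, 28}.
17 is in this set.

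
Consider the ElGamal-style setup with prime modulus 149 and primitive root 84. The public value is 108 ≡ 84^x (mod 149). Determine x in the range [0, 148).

21

Successive powers of 84 modulo 149:
  84^0=1  84^1=84  84^2=53  84^3=131  84^4=127  84^5=89
  84^6=26  84^7=98  84^8=37  84^9=128  84^10=24  84^11=79
  84^12=80  84^13=15  84^14=68  84^15=50  84^16=28  84^17=117
  84^18=143  84^19=92  84^20=129  84^21=108
So 84^21 ≡ 108 (mod 149), giving x = 21.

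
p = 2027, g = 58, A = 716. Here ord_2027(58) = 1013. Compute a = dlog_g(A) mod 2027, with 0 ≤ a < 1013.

419

Baby-step giant-step with m = ceil(sqrt(1013)) = 32.
Baby table (58^j mod 2027 for j=0..31):
  0:1  1:58  2:1337  3:520  4:1782  5:2006  6:809  7:301
  8:1242  9:1091  10:441  11:1254  12:1787  13:269  14:1413  15:874
  16:17  17:986  18:432  19:732  20:1916  21:1670  22:1591  23:1063
  24:844  25:304  26:1416  27:1048  28:2001  29:519  30:1724  31:669
Giant step factor: 58^(-32) ≡ 505 (mod 2027).
Scan 716·505^i mod 2027 for i = 0, 1, …:
  i=0: 716   i=1: 774   i=2: 1686   i=3: 90
  i=4: 856   i=5: 529   i=6: 1608   i=7: 1240
  i=8: 1884   i=9: 757   i=10: 1209   i=11: 418
  i=12: 282   i=13: 520
Match at i=13, j=3: a = 13·32 + 3 = 419.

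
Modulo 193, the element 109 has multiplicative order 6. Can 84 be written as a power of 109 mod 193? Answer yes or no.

yes

84 ∈ ⟨109⟩ iff 84^6 ≡ 1 (mod 193), since |⟨109⟩| = 6.
84^6 mod 193 = 1.
Since 1 = 1, 84 lies in the subgroup.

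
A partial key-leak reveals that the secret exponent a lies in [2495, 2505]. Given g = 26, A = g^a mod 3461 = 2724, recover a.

Compute 26^2495 mod 3461 = 1259, then multiply by 26 repeatedly:
  26^2495=1259  26^2496=1585  26^2497=3139  26^2498=2011  26^2499=371
  26^2500=2724
Found 2724 at exponent 2500.

2500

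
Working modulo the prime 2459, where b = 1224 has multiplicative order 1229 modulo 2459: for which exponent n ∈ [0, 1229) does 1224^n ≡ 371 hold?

465

Baby-step giant-step with m = ceil(sqrt(1229)) = 36.
Baby table (1224^j mod 2459 for j=0..35):
  0:1  1:1224  2:645  3:141  4:454  5:2421  6:209  7:80
  8:2019  9:2420  10:1444  11:1894  12:1878  13:1966  14:1482  15:1685
  16:1798  17:2406  18:1521  19:241  20:2363  21:528  22:2014  23:1218
  24:678  25:1189  26:2067  27:2156  28:437  29:1285  30:1539  31:142
  32:1678  33:607  34:350  35:534
Giant step factor: 1224^(-36) ≡ 499 (mod 2459).
Scan 371·499^i mod 2459 for i = 0, 1, …:
  i=0: 371   i=1: 704   i=2: 2118   i=3: 1971
  i=4: 2388   i=5: 1456   i=6: 1139   i=7: 332
  i=8: 915   i=9: 1670   i=10: 2188   i=11: 16
  i=12: 607
Match at i=12, j=33: n = 12·36 + 33 = 465.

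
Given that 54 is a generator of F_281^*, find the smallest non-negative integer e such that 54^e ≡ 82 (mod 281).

Baby-step giant-step with m = ceil(sqrt(280)) = 17.
Baby table (54^j mod 281 for j=0..16):
  0:1  1:54  2:106  3:104  4:277  5:65  6:138  7:146
  8:16  9:21  10:10  11:259  12:217  13:197  14:241  15:88
  16:256
Giant step factor: 54^(-17) ≡ 46 (mod 281).
Scan 82·46^i mod 281 for i = 0, 1, …:
  i=0: 82   i=1: 119   i=2: 135   i=3: 28
  i=4: 164   i=5: 238   i=6: 270   i=7: 56
  i=8: 47   i=9: 195   i=10: 259
Match at i=10, j=11: e = 10·17 + 11 = 181.

181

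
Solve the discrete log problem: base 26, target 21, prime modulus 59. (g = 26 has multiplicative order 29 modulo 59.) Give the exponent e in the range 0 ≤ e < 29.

4

Successive powers of 26 modulo 59:
  26^0=1  26^1=26  26^2=27  26^3=53  26^4=21
So 26^4 ≡ 21 (mod 59), giving e = 4.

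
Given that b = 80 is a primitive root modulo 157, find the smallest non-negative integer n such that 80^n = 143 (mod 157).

126

Baby-step giant-step with m = ceil(sqrt(156)) = 13.
Baby table (80^j mod 157 for j=0..12):
  0:1  1:80  2:120  3:23  4:113  5:91  6:58  7:87
  8:52  9:78  10:117  11:97  12:67
Giant step factor: 80^(-13) ≡ 50 (mod 157).
Scan 143·50^i mod 157 for i = 0, 1, …:
  i=0: 143   i=1: 85   i=2: 11   i=3: 79
  i=4: 25   i=5: 151   i=6: 14   i=7: 72
  i=8: 146   i=9: 78
Match at i=9, j=9: n = 9·13 + 9 = 126.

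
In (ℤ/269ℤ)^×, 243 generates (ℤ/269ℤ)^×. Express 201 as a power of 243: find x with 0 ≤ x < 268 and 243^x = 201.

265

Baby-step giant-step with m = ceil(sqrt(268)) = 17.
Baby table (243^j mod 269 for j=0..16):
  0:1  1:243  2:138  3:178  4:214  5:85  6:211  7:163
  8:66  9:167  10:231  11:181  12:136  13:230  14:207  15:267
  16:52
Giant step factor: 243^(-17) ≡ 192 (mod 269).
Scan 201·192^i mod 269 for i = 0, 1, …:
  i=0: 201   i=1: 125   i=2: 59   i=3: 30
  i=4: 111   i=5: 61   i=6: 145   i=7: 133
  i=8: 250   i=9: 118     …   i=14: 266
  i=15: 231
Match at i=15, j=10: x = 15·17 + 10 = 265.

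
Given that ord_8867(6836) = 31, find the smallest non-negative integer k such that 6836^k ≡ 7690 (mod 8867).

26

Successive powers of 6836 modulo 8867:
  6836^0=1  6836^1=6836  6836^2=1806  6836^3=2952  6836^4=7447  6836^5=2245
  6836^6=6910  6836^7=2251  6836^8=3591  6836^9=4220  6836^10=3569  6836^11=4567
  6836^12=8172  6836^13=1692  6836^14=3944  6836^15=5504  6836^16=2663  6836^17=317
  6836^18=3464  6836^19=5014  6836^20=4749  6836^21=2077  6836^22=2305  6836^23=321
  6836^24=4207  6836^25=3371  6836^26=7690
So 6836^26 ≡ 7690 (mod 8867), giving k = 26.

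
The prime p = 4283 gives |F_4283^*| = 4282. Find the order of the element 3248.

2141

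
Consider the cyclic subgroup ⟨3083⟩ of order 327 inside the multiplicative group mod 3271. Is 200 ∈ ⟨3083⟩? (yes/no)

200 ∈ ⟨3083⟩ iff 200^327 ≡ 1 (mod 3271), since |⟨3083⟩| = 327.
200^327 mod 3271 = 1096.
Since 1096 ≠ 1, 200 does not lie in the subgroup.

no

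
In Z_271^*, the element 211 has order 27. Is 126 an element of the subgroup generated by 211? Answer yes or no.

126 ∈ ⟨211⟩ iff 126^27 ≡ 1 (mod 271), since |⟨211⟩| = 27.
126^27 mod 271 = 1.
Since 1 = 1, 126 lies in the subgroup.

yes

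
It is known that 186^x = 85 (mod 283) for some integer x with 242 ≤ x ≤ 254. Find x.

Compute 186^242 mod 283 = 92, then multiply by 186 repeatedly:
  186^242=92  186^243=132  186^244=214  186^245=184  186^246=264
  186^247=145  186^248=85
Found 85 at exponent 248.

248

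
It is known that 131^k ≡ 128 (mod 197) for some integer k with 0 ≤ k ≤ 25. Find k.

Compute 131^0 mod 197 = 1, then multiply by 131 repeatedly:
  131^0=1  131^1=131  131^2=22  131^3=124  131^4=90
  131^5=167  131^6=10  131^7=128
Found 128 at exponent 7.

7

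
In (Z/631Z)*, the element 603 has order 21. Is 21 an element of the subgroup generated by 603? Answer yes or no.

yes

21 ∈ ⟨603⟩ iff 21^21 ≡ 1 (mod 631), since |⟨603⟩| = 21.
21^21 mod 631 = 1.
Since 1 = 1, 21 lies in the subgroup.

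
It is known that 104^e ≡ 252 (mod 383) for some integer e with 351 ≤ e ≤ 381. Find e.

Compute 104^351 mod 383 = 360, then multiply by 104 repeatedly:
  104^351=360  104^352=289  104^353=182  104^354=161  104^355=275
  104^356=258  104^357=22  104^358=373  104^359=109  104^360=229
  104^361=70  104^362=3  104^363=312  104^364=276  104^365=362
  104^366=114  104^367=366  104^368=147  104^369=351  104^370=119
  104^371=120  104^372=224  104^373=316  104^374=309  104^375=347
  104^376=86  104^377=135  104^378=252
Found 252 at exponent 378.

378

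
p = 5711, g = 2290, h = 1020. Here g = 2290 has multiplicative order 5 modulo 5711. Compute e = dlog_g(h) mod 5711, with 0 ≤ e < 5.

4

Successive powers of 2290 modulo 5711:
  2290^0=1  2290^1=2290  2290^2=1402  2290^3=998  2290^4=1020
So 2290^4 ≡ 1020 (mod 5711), giving e = 4.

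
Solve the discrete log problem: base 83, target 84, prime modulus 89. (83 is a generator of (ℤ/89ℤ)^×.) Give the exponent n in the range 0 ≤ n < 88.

74

Baby-step giant-step with m = ceil(sqrt(88)) = 10.
Baby table (83^j mod 89 for j=0..9):
  0:1  1:83  2:36  3:51  4:50  5:56  6:20  7:58
  8:8  9:41
Giant step factor: 83^(-10) ≡ 17 (mod 89).
Scan 84·17^i mod 89 for i = 0, 1, …:
  i=0: 84   i=1: 4   i=2: 68   i=3: 88
  i=4: 72   i=5: 67   i=6: 71   i=7: 50
Match at i=7, j=4: n = 7·10 + 4 = 74.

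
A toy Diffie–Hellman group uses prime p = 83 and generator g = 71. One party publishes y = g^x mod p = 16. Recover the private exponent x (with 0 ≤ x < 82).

20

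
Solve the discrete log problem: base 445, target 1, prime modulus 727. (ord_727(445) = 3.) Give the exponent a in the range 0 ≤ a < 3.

Successive powers of 445 modulo 727:
  445^0=1
So 445^0 ≡ 1 (mod 727), giving a = 0.

0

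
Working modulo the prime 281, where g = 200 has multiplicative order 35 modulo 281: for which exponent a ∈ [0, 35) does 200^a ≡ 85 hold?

18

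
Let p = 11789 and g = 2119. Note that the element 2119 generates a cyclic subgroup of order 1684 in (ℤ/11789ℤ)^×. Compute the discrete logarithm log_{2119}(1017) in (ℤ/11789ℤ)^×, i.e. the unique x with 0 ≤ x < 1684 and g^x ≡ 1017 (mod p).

1071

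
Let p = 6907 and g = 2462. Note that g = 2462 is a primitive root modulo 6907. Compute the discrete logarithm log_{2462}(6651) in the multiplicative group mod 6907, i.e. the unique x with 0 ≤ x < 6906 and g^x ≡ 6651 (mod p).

Baby-step giant-step with m = ceil(sqrt(6906)) = 84.
Baby table (2462^j mod 6907 for j=0..83):
  0:1  1:2462  2:4005  3:4021  4:1971  5:3888  6:6061  7:3062
  8:3107  9:3385  10:4028  11:5391  12:4295  13:6580  14:3045  15:2695
  16:4370  17:4741  18:6419  19:362  20:241  21:6247  22:5132  23:2081
  24:5335  25:4563  26:3324  27:5800  28:2831  29:759  30:3768  31:715
  32:5952  33:4077  34:1703  35:237  36:3306  37:2926  38:6718  39:4358
  40:2825  41:6708  42:459  43:4217  44:1033  45:1470  46:6779  47:2586
  48:5385  49:3337  50:3271  51:6547  52:4683  53:1763  54:2910  55:1861
  56:2441  57:652  58:2800  59:414  60:3939  61:390  62:107  63:968
  64:301  65:2013  66:3687  67:1596  68:6176  69:3005  70:913  71:3031
  72:2762  73:3556  74:3703  75:6453  76:1186  77:5178  78:4821  79:3076
  80:3040  81:4199  82:5066  83:5357
Giant step factor: 2462^(-84) ≡ 5723 (mod 6907).
Scan 6651·5723^i mod 6907 for i = 0, 1, …:
  i=0: 6651   i=1: 6103   i=2: 5677   i=3: 5850
  i=4: 1321   i=5: 3825   i=6: 2192   i=7: 1704
  i=8: 6215   i=9: 4302     …   i=28: 503
  i=29: 5357
Match at i=29, j=83: x = 29·84 + 83 = 2519.

2519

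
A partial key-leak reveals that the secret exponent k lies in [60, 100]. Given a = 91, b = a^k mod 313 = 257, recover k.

69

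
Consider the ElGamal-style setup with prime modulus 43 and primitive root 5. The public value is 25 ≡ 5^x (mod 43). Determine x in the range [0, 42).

2

Successive powers of 5 modulo 43:
  5^0=1  5^1=5  5^2=25
So 5^2 ≡ 25 (mod 43), giving x = 2.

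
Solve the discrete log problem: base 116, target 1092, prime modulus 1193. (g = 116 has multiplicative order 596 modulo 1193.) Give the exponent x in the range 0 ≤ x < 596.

Baby-step giant-step with m = ceil(sqrt(596)) = 25.
Baby table (116^j mod 1193 for j=0..24):
  0:1  1:116  2:333  3:452  4:1133  5:198  6:301  7:319
  8:21  9:50  10:1028  11:1141  12:1126  13:579  14:356  15:734
  16:441  17:1050  18:114  19:101  20:979  21:229  22:318  23:1098
  24:910
Giant step factor: 116^(-25) ≡ 611 (mod 1193).
Scan 1092·611^i mod 1193 for i = 0, 1, …:
  i=0: 1092   i=1: 325   i=2: 537   i=3: 32
  i=4: 464   i=5: 763   i=6: 923   i=7: 857
  i=8: 1093   i=9: 936   i=10: 449   i=11: 1142
  i=12: 1050
Match at i=12, j=17: x = 12·25 + 17 = 317.

317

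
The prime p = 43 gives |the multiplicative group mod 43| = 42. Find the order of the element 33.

42

The order of 33 must divide p − 1 = 42 = 2 · 3 · 7.
Divisors: 1, 2, 3, 6, 7, 14, 21, 42.
Check each in increasing order: 33^1 ≡ 33;  33^2 ≡ 14;  33^3 ≡ 32;  33^6 ≡ 35;  33^7 ≡ 37;  33^14 ≡ 36;  33^21 ≡ 42;  33^42 ≡ 1.
Smallest exponent giving 1 is 42.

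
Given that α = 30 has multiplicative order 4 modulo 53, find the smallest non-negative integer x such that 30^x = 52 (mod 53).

2

Successive powers of 30 modulo 53:
  30^0=1  30^1=30  30^2=52
So 30^2 ≡ 52 (mod 53), giving x = 2.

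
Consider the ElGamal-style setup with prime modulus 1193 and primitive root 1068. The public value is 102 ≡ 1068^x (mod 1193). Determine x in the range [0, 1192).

300

Baby-step giant-step with m = ceil(sqrt(1192)) = 35.
Baby table (1068^j mod 1193 for j=0..34):
  0:1  1:1068  2:116  3:1009  4:333  5:130  6:452  7:764
  8:1133  9:342  10:198  11:303  12:301  13:551  14:319  15:687
  16:21  17:954  18:50  19:908  20:1028  21:344  22:1141  23:535
  24:1126  25:24  26:579  27:398  28:356  29:834  30:734  31:111
  32:441  33:946  34:1050
Giant step factor: 1068^(-35) ≡ 1014 (mod 1193).
Scan 102·1014^i mod 1193 for i = 0, 1, …:
  i=0: 102   i=1: 830   i=2: 555   i=3: 867
  i=4: 1090   i=5: 542   i=6: 808   i=7: 914
  i=8: 1028
Match at i=8, j=20: x = 8·35 + 20 = 300.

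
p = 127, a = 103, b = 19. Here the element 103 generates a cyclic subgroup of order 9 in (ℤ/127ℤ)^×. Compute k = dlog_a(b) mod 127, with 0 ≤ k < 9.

3

Successive powers of 103 modulo 127:
  103^0=1  103^1=103  103^2=68  103^3=19
So 103^3 ≡ 19 (mod 127), giving k = 3.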